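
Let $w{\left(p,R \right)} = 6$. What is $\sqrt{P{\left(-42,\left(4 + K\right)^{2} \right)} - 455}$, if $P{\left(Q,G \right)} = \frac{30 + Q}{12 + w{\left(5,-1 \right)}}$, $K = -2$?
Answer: $\frac{i \sqrt{4101}}{3} \approx 21.346 i$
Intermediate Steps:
$P{\left(Q,G \right)} = \frac{5}{3} + \frac{Q}{18}$ ($P{\left(Q,G \right)} = \frac{30 + Q}{12 + 6} = \frac{30 + Q}{18} = \left(30 + Q\right) \frac{1}{18} = \frac{5}{3} + \frac{Q}{18}$)
$\sqrt{P{\left(-42,\left(4 + K\right)^{2} \right)} - 455} = \sqrt{\left(\frac{5}{3} + \frac{1}{18} \left(-42\right)\right) - 455} = \sqrt{\left(\frac{5}{3} - \frac{7}{3}\right) - 455} = \sqrt{- \frac{2}{3} - 455} = \sqrt{- \frac{1367}{3}} = \frac{i \sqrt{4101}}{3}$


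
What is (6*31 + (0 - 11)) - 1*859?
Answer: -684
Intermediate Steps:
(6*31 + (0 - 11)) - 1*859 = (186 - 11) - 859 = 175 - 859 = -684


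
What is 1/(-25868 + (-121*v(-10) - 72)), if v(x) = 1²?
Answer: -1/26061 ≈ -3.8372e-5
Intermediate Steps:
v(x) = 1
1/(-25868 + (-121*v(-10) - 72)) = 1/(-25868 + (-121*1 - 72)) = 1/(-25868 + (-121 - 72)) = 1/(-25868 - 193) = 1/(-26061) = -1/26061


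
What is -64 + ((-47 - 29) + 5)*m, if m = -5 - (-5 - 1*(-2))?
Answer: 78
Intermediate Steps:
m = -2 (m = -5 - (-5 + 2) = -5 - 1*(-3) = -5 + 3 = -2)
-64 + ((-47 - 29) + 5)*m = -64 + ((-47 - 29) + 5)*(-2) = -64 + (-76 + 5)*(-2) = -64 - 71*(-2) = -64 + 142 = 78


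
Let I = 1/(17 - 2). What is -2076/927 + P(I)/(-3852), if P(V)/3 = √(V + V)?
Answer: -692/309 - √30/19260 ≈ -2.2398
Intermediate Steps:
I = 1/15 ≈ 0.066667
P(V) = 3*√2*√V (P(V) = 3*√(V + V) = 3*√(2*V) = 3*(√2*√V) = 3*√2*√V)
-2076/927 + P(I)/(-3852) = -2076/927 + (3*√2*√(1/15))/(-3852) = -2076*1/927 + (3*√2*(√15/15))*(-1/3852) = -692/309 + (√30/5)*(-1/3852) = -692/309 - √30/19260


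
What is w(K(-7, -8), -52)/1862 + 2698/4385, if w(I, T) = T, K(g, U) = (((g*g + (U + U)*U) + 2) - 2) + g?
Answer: 2397828/4082435 ≈ 0.58735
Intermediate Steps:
K(g, U) = g + g**2 + 2*U**2 (K(g, U) = (((g**2 + (2*U)*U) + 2) - 2) + g = (((g**2 + 2*U**2) + 2) - 2) + g = ((2 + g**2 + 2*U**2) - 2) + g = (g**2 + 2*U**2) + g = g + g**2 + 2*U**2)
w(K(-7, -8), -52)/1862 + 2698/4385 = -52/1862 + 2698/4385 = -52*1/1862 + 2698*(1/4385) = -26/931 + 2698/4385 = 2397828/4082435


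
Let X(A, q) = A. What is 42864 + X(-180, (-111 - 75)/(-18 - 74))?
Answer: 42684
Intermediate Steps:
42864 + X(-180, (-111 - 75)/(-18 - 74)) = 42864 - 180 = 42684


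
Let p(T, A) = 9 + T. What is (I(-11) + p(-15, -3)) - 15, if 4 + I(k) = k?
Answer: -36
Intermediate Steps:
I(k) = -4 + k
(I(-11) + p(-15, -3)) - 15 = ((-4 - 11) + (9 - 15)) - 15 = (-15 - 6) - 15 = -21 - 15 = -36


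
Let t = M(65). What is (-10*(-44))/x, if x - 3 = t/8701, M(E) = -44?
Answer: 348040/2369 ≈ 146.91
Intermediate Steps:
t = -44
x = 2369/791 (x = 3 - 44/8701 = 3 - 44*1/8701 = 3 - 4/791 = 2369/791 ≈ 2.9949)
(-10*(-44))/x = (-10*(-44))/(2369/791) = 440*(791/2369) = 348040/2369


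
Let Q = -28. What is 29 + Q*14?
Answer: -363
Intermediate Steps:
29 + Q*14 = 29 - 28*14 = 29 - 392 = -363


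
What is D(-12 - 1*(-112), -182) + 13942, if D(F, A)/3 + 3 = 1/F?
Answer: 1393303/100 ≈ 13933.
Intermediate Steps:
D(F, A) = -9 + 3/F
D(-12 - 1*(-112), -182) + 13942 = (-9 + 3/(-12 - 1*(-112))) + 13942 = (-9 + 3/(-12 + 112)) + 13942 = (-9 + 3/100) + 13942 = -897/100 + 13942 = 1393303/100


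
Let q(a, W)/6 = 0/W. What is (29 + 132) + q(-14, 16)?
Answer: 161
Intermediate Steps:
q(a, W) = 0 (q(a, W) = 6*(0/W) = 6*0 = 0)
(29 + 132) + q(-14, 16) = (29 + 132) + 0 = 161 + 0 = 161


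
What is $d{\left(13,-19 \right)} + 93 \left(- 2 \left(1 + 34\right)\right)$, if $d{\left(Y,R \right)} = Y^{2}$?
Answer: $-6341$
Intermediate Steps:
$d{\left(13,-19 \right)} + 93 \left(- 2 \left(1 + 34\right)\right) = 13^{2} + 93 \left(- 2 \left(1 + 34\right)\right) = 169 + 93 \left(\left(-2\right) 35\right) = 169 + 93 \left(-70\right) = 169 - 6510 = -6341$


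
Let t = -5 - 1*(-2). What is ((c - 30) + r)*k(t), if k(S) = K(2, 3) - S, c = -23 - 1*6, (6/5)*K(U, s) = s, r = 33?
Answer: -143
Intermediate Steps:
K(U, s) = 5*s/6
c = -29 (c = -23 - 6 = -29)
t = -3 (t = -5 + 2 = -3)
k(S) = 5/2 - S (k(S) = (⅚)*3 - S = 5/2 - S)
((c - 30) + r)*k(t) = ((-29 - 30) + 33)*(5/2 - 1*(-3)) = (-59 + 33)*(5/2 + 3) = -26*11/2 = -143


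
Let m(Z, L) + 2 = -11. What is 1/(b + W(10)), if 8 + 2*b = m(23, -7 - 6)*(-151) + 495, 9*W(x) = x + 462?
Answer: 9/11497 ≈ 0.00078281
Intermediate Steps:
m(Z, L) = -13 (m(Z, L) = -2 - 11 = -13)
W(x) = 154/3 + x/9 (W(x) = (x + 462)/9 = (462 + x)/9 = 154/3 + x/9)
b = 1225 (b = -4 + (-13*(-151) + 495)/2 = -4 + (1963 + 495)/2 = -4 + (1/2)*2458 = -4 + 1229 = 1225)
1/(b + W(10)) = 1/(1225 + (154/3 + (1/9)*10)) = 1/(1225 + (154/3 + 10/9)) = 1/(1225 + 472/9) = 1/(11497/9) = 9/11497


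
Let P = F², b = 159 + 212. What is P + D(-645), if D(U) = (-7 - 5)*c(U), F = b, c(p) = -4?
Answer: 137689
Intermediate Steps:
b = 371
F = 371
D(U) = 48 (D(U) = (-7 - 5)*(-4) = -12*(-4) = 48)
P = 137641 (P = 371² = 137641)
P + D(-645) = 137641 + 48 = 137689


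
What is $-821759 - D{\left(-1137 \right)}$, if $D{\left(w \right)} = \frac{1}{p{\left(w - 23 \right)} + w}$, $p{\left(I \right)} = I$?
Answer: $- \frac{1887580422}{2297} \approx -8.2176 \cdot 10^{5}$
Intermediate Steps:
$D{\left(w \right)} = \frac{1}{-23 + 2 w}$ ($D{\left(w \right)} = \frac{1}{\left(w - 23\right) + w} = \frac{1}{\left(-23 + w\right) + w} = \frac{1}{-23 + 2 w}$)
$-821759 - D{\left(-1137 \right)} = -821759 - \frac{1}{-23 + 2 \left(-1137\right)} = -821759 - \frac{1}{-23 - 2274} = -821759 - \frac{1}{-2297} = -821759 - - \frac{1}{2297} = -821759 + \frac{1}{2297} = - \frac{1887580422}{2297}$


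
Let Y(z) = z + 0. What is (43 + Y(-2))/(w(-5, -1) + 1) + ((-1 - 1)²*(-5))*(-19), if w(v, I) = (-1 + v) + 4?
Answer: 339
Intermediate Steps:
w(v, I) = 3 + v
Y(z) = z
(43 + Y(-2))/(w(-5, -1) + 1) + ((-1 - 1)²*(-5))*(-19) = (43 - 2)/((3 - 5) + 1) + ((-1 - 1)²*(-5))*(-19) = 41/(-2 + 1) + ((-2)²*(-5))*(-19) = 41/(-1) + (4*(-5))*(-19) = 41*(-1) - 20*(-19) = -41 + 380 = 339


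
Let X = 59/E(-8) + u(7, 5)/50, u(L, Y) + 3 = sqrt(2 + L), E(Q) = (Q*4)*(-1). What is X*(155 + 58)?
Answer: 12567/32 ≈ 392.72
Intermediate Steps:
E(Q) = -4*Q (E(Q) = (4*Q)*(-1) = -4*Q)
u(L, Y) = -3 + sqrt(2 + L)
X = 59/32 (X = 59/((-4*(-8))) + (-3 + sqrt(2 + 7))/50 = 59/32 + (-3 + sqrt(9))*(1/50) = 59*(1/32) + (-3 + 3)*(1/50) = 59/32 + 0*(1/50) = 59/32 + 0 = 59/32 ≈ 1.8438)
X*(155 + 58) = 59*(155 + 58)/32 = (59/32)*213 = 12567/32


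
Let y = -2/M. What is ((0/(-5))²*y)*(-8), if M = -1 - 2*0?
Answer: 0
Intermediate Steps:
M = -1 (M = -1 + 0 = -1)
y = 2 (y = -2/(-1) = -2*(-1) = 2)
((0/(-5))²*y)*(-8) = ((0/(-5))²*2)*(-8) = ((0*(-⅕))²*2)*(-8) = (0²*2)*(-8) = (0*2)*(-8) = 0*(-8) = 0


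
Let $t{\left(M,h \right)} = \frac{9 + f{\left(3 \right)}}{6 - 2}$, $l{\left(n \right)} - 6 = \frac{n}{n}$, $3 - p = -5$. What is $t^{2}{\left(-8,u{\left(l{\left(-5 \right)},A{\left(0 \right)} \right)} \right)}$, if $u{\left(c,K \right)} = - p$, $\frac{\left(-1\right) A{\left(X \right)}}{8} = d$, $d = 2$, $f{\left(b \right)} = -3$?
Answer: $\frac{9}{4} \approx 2.25$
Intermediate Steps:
$p = 8$ ($p = 3 - -5 = 3 + 5 = 8$)
$l{\left(n \right)} = 7$ ($l{\left(n \right)} = 6 + \frac{n}{n} = 6 + 1 = 7$)
$A{\left(X \right)} = -16$ ($A{\left(X \right)} = \left(-8\right) 2 = -16$)
$u{\left(c,K \right)} = -8$ ($u{\left(c,K \right)} = \left(-1\right) 8 = -8$)
$t{\left(M,h \right)} = \frac{3}{2}$ ($t{\left(M,h \right)} = \frac{9 - 3}{6 - 2} = \frac{6}{4} = 6 \cdot \frac{1}{4} = \frac{3}{2}$)
$t^{2}{\left(-8,u{\left(l{\left(-5 \right)},A{\left(0 \right)} \right)} \right)} = \left(\frac{3}{2}\right)^{2} = \frac{9}{4}$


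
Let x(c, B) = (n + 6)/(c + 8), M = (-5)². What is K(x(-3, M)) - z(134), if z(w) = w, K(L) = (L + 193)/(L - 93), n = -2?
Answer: -62743/461 ≈ -136.10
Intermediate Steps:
M = 25
x(c, B) = 4/(8 + c) (x(c, B) = (-2 + 6)/(c + 8) = 4/(8 + c))
K(L) = (193 + L)/(-93 + L)
K(x(-3, M)) - z(134) = (193 + 4/(8 - 3))/(-93 + 4/(8 - 3)) - 1*134 = (193 + 4/5)/(-93 + 4/5) - 134 = (193 + 4*(⅕))/(-93 + 4*(⅕)) - 134 = (193 + ⅘)/(-93 + ⅘) - 134 = (969/5)/(-461/5) - 134 = -5/461*969/5 - 134 = -969/461 - 134 = -62743/461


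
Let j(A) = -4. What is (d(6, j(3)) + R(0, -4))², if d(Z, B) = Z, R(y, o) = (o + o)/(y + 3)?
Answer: 100/9 ≈ 11.111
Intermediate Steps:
R(y, o) = 2*o/(3 + y) (R(y, o) = (2*o)/(3 + y) = 2*o/(3 + y))
(d(6, j(3)) + R(0, -4))² = (6 + 2*(-4)/(3 + 0))² = (6 + 2*(-4)/3)² = (6 + 2*(-4)*(⅓))² = (6 - 8/3)² = (10/3)² = 100/9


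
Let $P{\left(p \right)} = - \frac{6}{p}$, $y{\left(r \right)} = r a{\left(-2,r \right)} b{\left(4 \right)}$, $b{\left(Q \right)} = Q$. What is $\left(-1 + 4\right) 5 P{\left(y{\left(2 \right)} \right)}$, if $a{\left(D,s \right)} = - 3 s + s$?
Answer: $\frac{45}{16} \approx 2.8125$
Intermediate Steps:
$a{\left(D,s \right)} = - 2 s$
$y{\left(r \right)} = - 8 r^{2}$ ($y{\left(r \right)} = r \left(- 2 r\right) 4 = - 2 r^{2} \cdot 4 = - 8 r^{2}$)
$\left(-1 + 4\right) 5 P{\left(y{\left(2 \right)} \right)} = \left(-1 + 4\right) 5 \left(- \frac{6}{\left(-8\right) 2^{2}}\right) = 3 \cdot 5 \left(- \frac{6}{\left(-8\right) 4}\right) = 15 \left(- \frac{6}{-32}\right) = 15 \left(\left(-6\right) \left(- \frac{1}{32}\right)\right) = 15 \cdot \frac{3}{16} = \frac{45}{16}$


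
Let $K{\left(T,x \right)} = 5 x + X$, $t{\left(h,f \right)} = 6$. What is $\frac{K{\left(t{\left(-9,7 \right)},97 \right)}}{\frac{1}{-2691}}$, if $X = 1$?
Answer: $-1307826$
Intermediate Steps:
$K{\left(T,x \right)} = 1 + 5 x$ ($K{\left(T,x \right)} = 5 x + 1 = 1 + 5 x$)
$\frac{K{\left(t{\left(-9,7 \right)},97 \right)}}{\frac{1}{-2691}} = \frac{1 + 5 \cdot 97}{\frac{1}{-2691}} = \frac{1 + 485}{- \frac{1}{2691}} = 486 \left(-2691\right) = -1307826$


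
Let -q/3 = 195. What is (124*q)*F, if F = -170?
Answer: 12331800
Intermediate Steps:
q = -585 (q = -3*195 = -585)
(124*q)*F = (124*(-585))*(-170) = -72540*(-170) = 12331800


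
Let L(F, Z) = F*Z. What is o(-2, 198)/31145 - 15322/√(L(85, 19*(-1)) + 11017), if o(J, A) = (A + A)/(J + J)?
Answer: -99/31145 - 7661*√9402/4701 ≈ -158.02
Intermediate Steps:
o(J, A) = A/J (o(J, A) = (2*A)/((2*J)) = (2*A)*(1/(2*J)) = A/J)
o(-2, 198)/31145 - 15322/√(L(85, 19*(-1)) + 11017) = (198/(-2))/31145 - 15322/√(85*(19*(-1)) + 11017) = (198*(-½))*(1/31145) - 15322/√(85*(-19) + 11017) = -99*1/31145 - 15322/√(-1615 + 11017) = -99/31145 - 15322*√9402/9402 = -99/31145 - 7661*√9402/4701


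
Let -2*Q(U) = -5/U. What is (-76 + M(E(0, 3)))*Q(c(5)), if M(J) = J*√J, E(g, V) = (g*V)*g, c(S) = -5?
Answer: 38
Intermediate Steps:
E(g, V) = V*g² (E(g, V) = (V*g)*g = V*g²)
Q(U) = 5/(2*U) (Q(U) = -(-5)/(2*U) = 5/(2*U))
M(J) = J^(3/2)
(-76 + M(E(0, 3)))*Q(c(5)) = (-76 + (3*0²)^(3/2))*((5/2)/(-5)) = (-76 + (3*0)^(3/2))*((5/2)*(-⅕)) = (-76 + 0^(3/2))*(-½) = (-76 + 0)*(-½) = -76*(-½) = 38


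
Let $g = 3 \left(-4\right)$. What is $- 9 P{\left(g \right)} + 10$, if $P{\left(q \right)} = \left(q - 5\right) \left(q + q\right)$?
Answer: $-3662$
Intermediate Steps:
$g = -12$
$P{\left(q \right)} = 2 q \left(-5 + q\right)$ ($P{\left(q \right)} = \left(-5 + q\right) 2 q = 2 q \left(-5 + q\right)$)
$- 9 P{\left(g \right)} + 10 = - 9 \cdot 2 \left(-12\right) \left(-5 - 12\right) + 10 = - 9 \cdot 2 \left(-12\right) \left(-17\right) + 10 = \left(-9\right) 408 + 10 = -3672 + 10 = -3662$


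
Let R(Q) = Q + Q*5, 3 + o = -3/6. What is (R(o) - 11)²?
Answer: 1024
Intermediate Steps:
o = -7/2 (o = -3 - 3/6 = -3 - 3*⅙ = -3 - ½ = -7/2 ≈ -3.5000)
R(Q) = 6*Q (R(Q) = Q + 5*Q = 6*Q)
(R(o) - 11)² = (6*(-7/2) - 11)² = (-21 - 11)² = (-32)² = 1024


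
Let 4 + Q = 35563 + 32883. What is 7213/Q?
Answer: 7213/68442 ≈ 0.10539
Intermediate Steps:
Q = 68442 (Q = -4 + (35563 + 32883) = -4 + 68446 = 68442)
7213/Q = 7213/68442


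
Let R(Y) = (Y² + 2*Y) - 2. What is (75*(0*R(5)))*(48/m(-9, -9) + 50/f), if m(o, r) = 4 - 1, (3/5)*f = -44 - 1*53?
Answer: 0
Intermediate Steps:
f = -485/3 (f = 5*(-44 - 1*53)/3 = 5*(-44 - 53)/3 = (5/3)*(-97) = -485/3 ≈ -161.67)
m(o, r) = 3
R(Y) = -2 + Y² + 2*Y
(75*(0*R(5)))*(48/m(-9, -9) + 50/f) = (75*(0*(-2 + 5² + 2*5)))*(48/3 + 50/(-485/3)) = (75*(0*(-2 + 25 + 10)))*(48*(⅓) + 50*(-3/485)) = (75*(0*33))*(16 - 30/97) = (75*0)*(1522/97) = 0*(1522/97) = 0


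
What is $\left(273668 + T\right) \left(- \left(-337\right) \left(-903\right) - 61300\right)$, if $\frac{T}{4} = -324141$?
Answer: $373982029456$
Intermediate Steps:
$T = -1296564$ ($T = 4 \left(-324141\right) = -1296564$)
$\left(273668 + T\right) \left(- \left(-337\right) \left(-903\right) - 61300\right) = \left(273668 - 1296564\right) \left(- \left(-337\right) \left(-903\right) - 61300\right) = - 1022896 \left(\left(-1\right) 304311 - 61300\right) = - 1022896 \left(-304311 - 61300\right) = \left(-1022896\right) \left(-365611\right) = 373982029456$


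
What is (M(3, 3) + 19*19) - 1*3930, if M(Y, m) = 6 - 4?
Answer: -3567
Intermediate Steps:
M(Y, m) = 2
(M(3, 3) + 19*19) - 1*3930 = (2 + 19*19) - 1*3930 = (2 + 361) - 3930 = 363 - 3930 = -3567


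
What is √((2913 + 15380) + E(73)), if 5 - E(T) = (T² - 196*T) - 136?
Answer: √27413 ≈ 165.57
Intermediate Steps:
E(T) = 141 - T² + 196*T (E(T) = 5 - ((T² - 196*T) - 136) = 5 - (-136 + T² - 196*T) = 5 + (136 - T² + 196*T) = 141 - T² + 196*T)
√((2913 + 15380) + E(73)) = √((2913 + 15380) + (141 - 1*73² + 196*73)) = √(18293 + (141 - 1*5329 + 14308)) = √(18293 + (141 - 5329 + 14308)) = √(18293 + 9120) = √27413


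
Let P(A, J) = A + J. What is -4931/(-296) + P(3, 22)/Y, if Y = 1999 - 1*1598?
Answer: 1984731/118696 ≈ 16.721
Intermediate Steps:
Y = 401 (Y = 1999 - 1598 = 401)
-4931/(-296) + P(3, 22)/Y = -4931/(-296) + (3 + 22)/401 = -4931*(-1/296) + 25*(1/401) = 4931/296 + 25/401 = 1984731/118696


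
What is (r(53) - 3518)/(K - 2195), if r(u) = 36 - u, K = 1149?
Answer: 3535/1046 ≈ 3.3795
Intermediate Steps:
(r(53) - 3518)/(K - 2195) = ((36 - 1*53) - 3518)/(1149 - 2195) = ((36 - 53) - 3518)/(-1046) = (-17 - 3518)*(-1/1046) = -3535*(-1/1046) = 3535/1046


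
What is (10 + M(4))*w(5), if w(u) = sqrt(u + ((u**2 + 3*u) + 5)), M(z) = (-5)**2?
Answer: 175*sqrt(2) ≈ 247.49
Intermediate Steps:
M(z) = 25
w(u) = sqrt(5 + u**2 + 4*u) (w(u) = sqrt(u + (5 + u**2 + 3*u)) = sqrt(5 + u**2 + 4*u))
(10 + M(4))*w(5) = (10 + 25)*sqrt(5 + 5**2 + 4*5) = 35*sqrt(5 + 25 + 20) = 35*sqrt(50) = 35*(5*sqrt(2)) = 175*sqrt(2)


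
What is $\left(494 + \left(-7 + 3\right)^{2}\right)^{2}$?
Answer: $260100$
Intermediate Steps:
$\left(494 + \left(-7 + 3\right)^{2}\right)^{2} = \left(494 + \left(-4\right)^{2}\right)^{2} = \left(494 + 16\right)^{2} = 510^{2} = 260100$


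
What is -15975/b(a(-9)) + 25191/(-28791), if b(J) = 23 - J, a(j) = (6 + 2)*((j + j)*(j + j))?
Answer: 6273342/1174033 ≈ 5.3434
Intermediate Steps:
a(j) = 32*j**2 (a(j) = 8*((2*j)*(2*j)) = 8*(4*j**2) = 32*j**2)
-15975/b(a(-9)) + 25191/(-28791) = -15975/(23 - 32*(-9)**2) + 25191/(-28791) = -15975/(23 - 32*81) + 25191*(-1/28791) = -15975/(23 - 1*2592) - 2799/3199 = -15975/(23 - 2592) - 2799/3199 = -15975/(-2569) - 2799/3199 = -15975*(-1/2569) - 2799/3199 = 15975/2569 - 2799/3199 = 6273342/1174033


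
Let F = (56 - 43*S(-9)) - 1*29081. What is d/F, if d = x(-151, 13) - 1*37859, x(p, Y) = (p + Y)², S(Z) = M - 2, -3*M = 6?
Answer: 18815/28853 ≈ 0.65210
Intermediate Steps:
M = -2 (M = -⅓*6 = -2)
S(Z) = -4 (S(Z) = -2 - 2 = -4)
x(p, Y) = (Y + p)²
d = -18815 (d = (13 - 151)² - 1*37859 = (-138)² - 37859 = 19044 - 37859 = -18815)
F = -28853 (F = (56 - 43*(-4)) - 1*29081 = (56 + 172) - 29081 = 228 - 29081 = -28853)
d/F = -18815/(-28853) = -18815*(-1/28853) = 18815/28853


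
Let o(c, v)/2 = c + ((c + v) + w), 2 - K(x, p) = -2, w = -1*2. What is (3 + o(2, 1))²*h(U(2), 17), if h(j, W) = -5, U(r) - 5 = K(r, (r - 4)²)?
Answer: -405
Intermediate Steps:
w = -2
K(x, p) = 4 (K(x, p) = 2 - 1*(-2) = 2 + 2 = 4)
U(r) = 9 (U(r) = 5 + 4 = 9)
o(c, v) = -4 + 2*v + 4*c (o(c, v) = 2*(c + ((c + v) - 2)) = 2*(c + (-2 + c + v)) = 2*(-2 + v + 2*c) = -4 + 2*v + 4*c)
(3 + o(2, 1))²*h(U(2), 17) = (3 + (-4 + 2*1 + 4*2))²*(-5) = (3 + (-4 + 2 + 8))²*(-5) = (3 + 6)²*(-5) = 9²*(-5) = 81*(-5) = -405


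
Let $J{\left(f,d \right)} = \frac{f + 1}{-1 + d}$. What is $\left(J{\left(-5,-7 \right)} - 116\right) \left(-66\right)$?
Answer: $7623$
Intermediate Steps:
$J{\left(f,d \right)} = \frac{1 + f}{-1 + d}$
$\left(J{\left(-5,-7 \right)} - 116\right) \left(-66\right) = \left(\frac{1 - 5}{-1 - 7} - 116\right) \left(-66\right) = \left(\frac{1}{-8} \left(-4\right) - 116\right) \left(-66\right) = \left(\left(- \frac{1}{8}\right) \left(-4\right) - 116\right) \left(-66\right) = \left(\frac{1}{2} - 116\right) \left(-66\right) = \left(- \frac{231}{2}\right) \left(-66\right) = 7623$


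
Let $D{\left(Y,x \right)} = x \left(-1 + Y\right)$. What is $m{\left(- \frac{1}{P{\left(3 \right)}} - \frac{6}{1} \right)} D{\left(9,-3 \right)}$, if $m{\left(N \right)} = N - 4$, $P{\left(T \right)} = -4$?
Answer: $234$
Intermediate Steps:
$m{\left(N \right)} = -4 + N$
$m{\left(- \frac{1}{P{\left(3 \right)}} - \frac{6}{1} \right)} D{\left(9,-3 \right)} = \left(-4 - \left(- \frac{1}{4} + 6\right)\right) \left(- 3 \left(-1 + 9\right)\right) = \left(-4 - \frac{23}{4}\right) \left(\left(-3\right) 8\right) = \left(-4 + \left(\frac{1}{4} - 6\right)\right) \left(-24\right) = \left(-4 - \frac{23}{4}\right) \left(-24\right) = \left(- \frac{39}{4}\right) \left(-24\right) = 234$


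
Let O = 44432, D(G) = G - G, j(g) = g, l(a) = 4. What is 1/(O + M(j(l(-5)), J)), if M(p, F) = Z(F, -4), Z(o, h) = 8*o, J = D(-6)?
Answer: 1/44432 ≈ 2.2506e-5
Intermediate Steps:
D(G) = 0
J = 0
M(p, F) = 8*F
1/(O + M(j(l(-5)), J)) = 1/(44432 + 8*0) = 1/(44432 + 0) = 1/44432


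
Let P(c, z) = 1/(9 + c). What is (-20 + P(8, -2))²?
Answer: 114921/289 ≈ 397.65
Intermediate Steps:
(-20 + P(8, -2))² = (-20 + 1/(9 + 8))² = (-20 + 1/17)² = (-339/17)² = 114921/289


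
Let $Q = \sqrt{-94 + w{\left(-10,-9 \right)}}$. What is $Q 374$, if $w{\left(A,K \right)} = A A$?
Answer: $374 \sqrt{6} \approx 916.11$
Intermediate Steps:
$w{\left(A,K \right)} = A^{2}$
$Q = \sqrt{6}$ ($Q = \sqrt{-94 + \left(-10\right)^{2}} = \sqrt{-94 + 100} = \sqrt{6} \approx 2.4495$)
$Q 374 = \sqrt{6} \cdot 374 = 374 \sqrt{6}$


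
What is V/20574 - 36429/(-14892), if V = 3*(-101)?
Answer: 41387665/17021556 ≈ 2.4315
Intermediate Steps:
V = -303
V/20574 - 36429/(-14892) = -303/20574 - 36429/(-14892) = -303*1/20574 - 36429*(-1/14892) = -101/6858 + 12143/4964 = 41387665/17021556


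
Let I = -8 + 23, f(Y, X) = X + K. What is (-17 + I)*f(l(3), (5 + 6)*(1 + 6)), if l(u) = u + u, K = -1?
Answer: -152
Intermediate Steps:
l(u) = 2*u
f(Y, X) = -1 + X (f(Y, X) = X - 1 = -1 + X)
I = 15
(-17 + I)*f(l(3), (5 + 6)*(1 + 6)) = (-17 + 15)*(-1 + (5 + 6)*(1 + 6)) = -2*(-1 + 11*7) = -2*(-1 + 77) = -2*76 = -152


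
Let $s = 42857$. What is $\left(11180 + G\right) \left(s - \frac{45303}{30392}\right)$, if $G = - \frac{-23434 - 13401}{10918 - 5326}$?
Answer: $\frac{349683219275915}{729408} \approx 4.7941 \cdot 10^{8}$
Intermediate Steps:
$G = \frac{36835}{5592}$ ($G = - \frac{-36835}{5592} = \left(-1\right) \left(- \frac{36835}{5592}\right) = \frac{36835}{5592} \approx 6.5871$)
$\left(11180 + G\right) \left(s - \frac{45303}{30392}\right) = \left(11180 + \frac{36835}{5592}\right) \left(42857 - \frac{45303}{30392}\right) = \frac{62555395 \left(42857 - \frac{45303}{30392}\right)}{5592} = \frac{62555395}{5592} \cdot \frac{1302464641}{30392} = \frac{349683219275915}{729408}$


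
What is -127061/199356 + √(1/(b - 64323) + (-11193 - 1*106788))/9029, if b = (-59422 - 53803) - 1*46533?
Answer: -127061/199356 + I*√5924096724825422/2023227349 ≈ -0.63736 + 0.038042*I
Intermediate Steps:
b = -159758 (b = -113225 - 46533 = -159758)
-127061/199356 + √(1/(b - 64323) + (-11193 - 1*106788))/9029 = -127061/199356 + √(1/(-159758 - 64323) + (-11193 - 1*106788))/9029 = -127061*1/199356 + √(1/(-224081) + (-11193 - 106788))*(1/9029) = -127061/199356 + √(-1/224081 - 117981)*(1/9029) = -127061/199356 + √(-26437300462/224081)*(1/9029) = -127061/199356 + (I*√5924096724825422/224081)*(1/9029) = -127061/199356 + I*√5924096724825422/2023227349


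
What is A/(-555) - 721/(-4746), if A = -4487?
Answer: 1033117/125430 ≈ 8.2366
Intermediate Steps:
A/(-555) - 721/(-4746) = -4487/(-555) - 721/(-4746) = -4487*(-1/555) - 721*(-1/4746) = 4487/555 + 103/678 = 1033117/125430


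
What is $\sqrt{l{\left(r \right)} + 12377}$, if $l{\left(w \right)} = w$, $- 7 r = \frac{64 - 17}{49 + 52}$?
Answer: $\frac{2 \sqrt{1546649461}}{707} \approx 111.25$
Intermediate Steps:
$r = - \frac{47}{707}$ ($r = - \frac{\left(64 - 17\right) \frac{1}{49 + 52}}{7} = - \frac{47 \cdot \frac{1}{101}}{7} = \left(- \frac{1}{7}\right) \frac{47}{101} = - \frac{47}{707} \approx -0.066478$)
$\sqrt{l{\left(r \right)} + 12377} = \sqrt{- \frac{47}{707} + 12377} = \sqrt{\frac{8750492}{707}} = \frac{2 \sqrt{1546649461}}{707}$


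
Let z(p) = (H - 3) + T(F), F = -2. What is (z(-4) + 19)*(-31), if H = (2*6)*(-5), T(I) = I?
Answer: 1426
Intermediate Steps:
H = -60 (H = 12*(-5) = -60)
z(p) = -65 (z(p) = (-60 - 3) - 2 = -63 - 2 = -65)
(z(-4) + 19)*(-31) = (-65 + 19)*(-31) = -46*(-31) = 1426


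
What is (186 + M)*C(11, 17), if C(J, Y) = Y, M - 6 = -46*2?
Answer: 1700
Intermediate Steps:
M = -86 (M = 6 - 46*2 = 6 - 92 = -86)
(186 + M)*C(11, 17) = (186 - 86)*17 = 100*17 = 1700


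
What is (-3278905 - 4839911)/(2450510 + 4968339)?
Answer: -8118816/7418849 ≈ -1.0943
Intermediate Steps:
(-3278905 - 4839911)/(2450510 + 4968339) = -8118816/7418849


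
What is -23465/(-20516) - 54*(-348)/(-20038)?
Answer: 42327499/205549804 ≈ 0.20592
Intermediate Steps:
-23465/(-20516) - 54*(-348)/(-20038) = -23465*(-1/20516) + 18792*(-1/20038) = 23465/20516 - 9396/10019 = 42327499/205549804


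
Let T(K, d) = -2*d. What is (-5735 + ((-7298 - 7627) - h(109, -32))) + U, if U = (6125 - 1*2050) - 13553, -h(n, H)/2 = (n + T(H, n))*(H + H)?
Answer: -16186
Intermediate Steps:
h(n, H) = 4*H*n (h(n, H) = -2*(n - 2*n)*(H + H) = -2*(-n)*2*H = -(-4)*H*n = 4*H*n)
U = -9478 (U = (6125 - 2050) - 13553 = 4075 - 13553 = -9478)
(-5735 + ((-7298 - 7627) - h(109, -32))) + U = (-5735 + ((-7298 - 7627) - 4*(-32)*109)) - 9478 = (-5735 + (-14925 - 1*(-13952))) - 9478 = (-5735 + (-14925 + 13952)) - 9478 = (-5735 - 973) - 9478 = -6708 - 9478 = -16186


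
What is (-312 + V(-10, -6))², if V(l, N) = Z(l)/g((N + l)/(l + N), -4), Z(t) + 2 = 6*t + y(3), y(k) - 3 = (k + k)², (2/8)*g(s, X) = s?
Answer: 1615441/16 ≈ 1.0097e+5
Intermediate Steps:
g(s, X) = 4*s
y(k) = 3 + 4*k² (y(k) = 3 + (k + k)² = 3 + (2*k)² = 3 + 4*k²)
Z(t) = 37 + 6*t (Z(t) = -2 + (6*t + (3 + 4*3²)) = -2 + (6*t + (3 + 4*9)) = -2 + (6*t + (3 + 36)) = -2 + (6*t + 39) = -2 + (39 + 6*t) = 37 + 6*t)
V(l, N) = 37/4 + 3*l/2 (V(l, N) = (37 + 6*l)/((4*((N + l)/(l + N)))) = (37 + 6*l)/((4*((N + l)/(N + l)))) = (37 + 6*l)/((4*1)) = (37 + 6*l)/4 = (37 + 6*l)*(¼) = 37/4 + 3*l/2)
(-312 + V(-10, -6))² = (-312 + (37/4 + (3/2)*(-10)))² = (-312 + (37/4 - 15))² = (-312 - 23/4)² = (-1271/4)² = 1615441/16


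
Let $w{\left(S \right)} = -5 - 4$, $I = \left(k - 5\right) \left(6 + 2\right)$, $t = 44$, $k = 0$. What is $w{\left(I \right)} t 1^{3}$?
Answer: $-396$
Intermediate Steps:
$I = -40$ ($I = \left(0 - 5\right) \left(6 + 2\right) = \left(-5\right) 8 = -40$)
$w{\left(S \right)} = -9$
$w{\left(I \right)} t 1^{3} = \left(-9\right) 44 \cdot 1^{3} = \left(-396\right) 1 = -396$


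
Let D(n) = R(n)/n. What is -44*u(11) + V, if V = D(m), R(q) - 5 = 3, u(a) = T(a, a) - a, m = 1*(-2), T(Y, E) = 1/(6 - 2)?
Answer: 469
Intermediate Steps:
T(Y, E) = 1/4
m = -2
u(a) = 1/4 - a
R(q) = 8 (R(q) = 5 + 3 = 8)
D(n) = 8/n
V = -4 (V = 8/(-2) = 8*(-1/2) = -4)
-44*u(11) + V = -44*(1/4 - 1*11) - 4 = -44*(1/4 - 11) - 4 = -44*(-43/4) - 4 = 473 - 4 = 469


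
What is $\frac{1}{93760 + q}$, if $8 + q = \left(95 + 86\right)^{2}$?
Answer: $\frac{1}{126513} \approx 7.9043 \cdot 10^{-6}$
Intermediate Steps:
$q = 32753$ ($q = -8 + \left(95 + 86\right)^{2} = -8 + 181^{2} = -8 + 32761 = 32753$)
$\frac{1}{93760 + q} = \frac{1}{93760 + 32753} = \frac{1}{126513}$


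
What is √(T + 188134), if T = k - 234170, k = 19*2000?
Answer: 14*I*√41 ≈ 89.644*I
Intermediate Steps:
k = 38000
T = -196170 (T = 38000 - 234170 = -196170)
√(T + 188134) = √(-196170 + 188134) = √(-8036) = 14*I*√41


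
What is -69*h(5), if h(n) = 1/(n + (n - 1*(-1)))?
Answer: -69/11 ≈ -6.2727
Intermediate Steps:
h(n) = 1/(1 + 2*n) (h(n) = 1/(n + (n + 1)) = 1/(n + (1 + n)) = 1/(1 + 2*n))
-69*h(5) = -69/(1 + 2*5) = -69/(1 + 10) = -69/11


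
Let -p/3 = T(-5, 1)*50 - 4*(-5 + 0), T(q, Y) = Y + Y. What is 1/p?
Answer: -1/360 ≈ -0.0027778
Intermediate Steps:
T(q, Y) = 2*Y
p = -360 (p = -3*((2*1)*50 - 4*(-5 + 0)) = -3*(2*50 - 4*(-5)) = -3*(100 + 20) = -3*120 = -360)
1/p = 1/(-360) = -1/360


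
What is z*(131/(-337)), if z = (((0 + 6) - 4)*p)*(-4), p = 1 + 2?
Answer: 3144/337 ≈ 9.3294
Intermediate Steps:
p = 3
z = -24 (z = (((0 + 6) - 4)*3)*(-4) = ((6 - 4)*3)*(-4) = (2*3)*(-4) = 6*(-4) = -24)
z*(131/(-337)) = -3144/(-337) = -3144*(-1)/337 = -24*(-131/337) = 3144/337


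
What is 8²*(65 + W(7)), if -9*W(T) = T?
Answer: 36992/9 ≈ 4110.2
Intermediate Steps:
W(T) = -T/9
8²*(65 + W(7)) = 8²*(65 - ⅑*7) = 64*(65 - 7/9) = 64*(578/9) = 36992/9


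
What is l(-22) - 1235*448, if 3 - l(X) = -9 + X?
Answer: -553246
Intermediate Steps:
l(X) = 12 - X (l(X) = 3 - (-9 + X) = 3 + (9 - X) = 12 - X)
l(-22) - 1235*448 = (12 - 1*(-22)) - 1235*448 = (12 + 22) - 553280 = 34 - 553280 = -553246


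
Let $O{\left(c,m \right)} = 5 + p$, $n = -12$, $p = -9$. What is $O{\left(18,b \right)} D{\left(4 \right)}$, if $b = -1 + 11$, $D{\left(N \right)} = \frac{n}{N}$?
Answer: $12$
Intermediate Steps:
$D{\left(N \right)} = - \frac{12}{N}$
$b = 10$
$O{\left(c,m \right)} = -4$ ($O{\left(c,m \right)} = 5 - 9 = -4$)
$O{\left(18,b \right)} D{\left(4 \right)} = - 4 \left(- \frac{12}{4}\right) = - 4 \left(\left(-12\right) \frac{1}{4}\right) = \left(-4\right) \left(-3\right) = 12$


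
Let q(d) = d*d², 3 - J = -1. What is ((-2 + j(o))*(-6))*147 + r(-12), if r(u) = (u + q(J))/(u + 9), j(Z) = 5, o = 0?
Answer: -7990/3 ≈ -2663.3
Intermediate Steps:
J = 4 (J = 3 - 1*(-1) = 3 + 1 = 4)
q(d) = d³
r(u) = (64 + u)/(9 + u) (r(u) = (u + 4³)/(u + 9) = (u + 64)/(9 + u) = (64 + u)/(9 + u))
((-2 + j(o))*(-6))*147 + r(-12) = ((-2 + 5)*(-6))*147 + (64 - 12)/(9 - 12) = (3*(-6))*147 + 52/(-3) = -18*147 - ⅓*52 = -2646 - 52/3 = -7990/3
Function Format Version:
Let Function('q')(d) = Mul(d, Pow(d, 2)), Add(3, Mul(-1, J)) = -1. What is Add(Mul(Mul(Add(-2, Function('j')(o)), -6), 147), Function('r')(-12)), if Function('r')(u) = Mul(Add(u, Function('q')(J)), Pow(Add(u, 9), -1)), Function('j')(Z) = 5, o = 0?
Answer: Rational(-7990, 3) ≈ -2663.3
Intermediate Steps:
J = 4 (J = Add(3, Mul(-1, -1)) = Add(3, 1) = 4)
Function('q')(d) = Pow(d, 3)
Function('r')(u) = Mul(Pow(Add(9, u), -1), Add(64, u)) (Function('r')(u) = Mul(Add(u, Pow(4, 3)), Pow(Add(u, 9), -1)) = Mul(Add(u, 64), Pow(Add(9, u), -1)) = Mul(Add(64, u), Pow(Add(9, u), -1)) = Mul(Pow(Add(9, u), -1), Add(64, u)))
Add(Mul(Mul(Add(-2, Function('j')(o)), -6), 147), Function('r')(-12)) = Add(Mul(Mul(Add(-2, 5), -6), 147), Mul(Pow(Add(9, -12), -1), Add(64, -12))) = Add(Mul(Mul(3, -6), 147), Mul(Pow(-3, -1), 52)) = Add(Mul(-18, 147), Mul(Rational(-1, 3), 52)) = Add(-2646, Rational(-52, 3)) = Rational(-7990, 3)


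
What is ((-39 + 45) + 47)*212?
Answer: 11236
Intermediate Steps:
((-39 + 45) + 47)*212 = (6 + 47)*212 = 53*212 = 11236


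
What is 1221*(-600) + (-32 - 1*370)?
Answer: -733002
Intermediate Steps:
1221*(-600) + (-32 - 1*370) = -732600 + (-32 - 370) = -732600 - 402 = -733002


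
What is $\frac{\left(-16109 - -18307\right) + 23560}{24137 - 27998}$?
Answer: $- \frac{954}{143} \approx -6.6713$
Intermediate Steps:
$\frac{\left(-16109 - -18307\right) + 23560}{24137 - 27998} = \frac{\left(-16109 + 18307\right) + 23560}{-3861} = \left(2198 + 23560\right) \left(- \frac{1}{3861}\right) = 25758 \left(- \frac{1}{3861}\right) = - \frac{954}{143}$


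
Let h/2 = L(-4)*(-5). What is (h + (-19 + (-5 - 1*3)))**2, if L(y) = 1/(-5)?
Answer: 625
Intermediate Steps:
L(y) = -1/5
h = 2 (h = 2*(-1/5*(-5)) = 2*1 = 2)
(h + (-19 + (-5 - 1*3)))**2 = (2 + (-19 + (-5 - 1*3)))**2 = (2 + (-19 + (-5 - 3)))**2 = (2 + (-19 - 8))**2 = (2 - 27)**2 = (-25)**2 = 625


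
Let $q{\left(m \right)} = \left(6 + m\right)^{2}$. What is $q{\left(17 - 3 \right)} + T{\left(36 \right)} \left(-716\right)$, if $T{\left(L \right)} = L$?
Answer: $-25376$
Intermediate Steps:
$q{\left(17 - 3 \right)} + T{\left(36 \right)} \left(-716\right) = \left(6 + \left(17 - 3\right)\right)^{2} + 36 \left(-716\right) = \left(6 + \left(17 - 3\right)\right)^{2} - 25776 = \left(6 + 14\right)^{2} - 25776 = 20^{2} - 25776 = 400 - 25776 = -25376$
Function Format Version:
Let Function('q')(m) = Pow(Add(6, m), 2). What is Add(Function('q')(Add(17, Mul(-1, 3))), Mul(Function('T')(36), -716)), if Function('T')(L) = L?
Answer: -25376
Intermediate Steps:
Add(Function('q')(Add(17, Mul(-1, 3))), Mul(Function('T')(36), -716)) = Add(Pow(Add(6, Add(17, Mul(-1, 3))), 2), Mul(36, -716)) = Add(Pow(Add(6, Add(17, -3)), 2), -25776) = Add(Pow(Add(6, 14), 2), -25776) = Add(Pow(20, 2), -25776) = Add(400, -25776) = -25376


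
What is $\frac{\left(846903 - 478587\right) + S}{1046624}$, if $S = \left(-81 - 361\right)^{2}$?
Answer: $\frac{17615}{32707} \approx 0.53857$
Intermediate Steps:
$S = 195364$ ($S = \left(-442\right)^{2} = 195364$)
$\frac{\left(846903 - 478587\right) + S}{1046624} = \frac{\left(846903 - 478587\right) + 195364}{1046624} = \left(368316 + 195364\right) \frac{1}{1046624} = 563680 \cdot \frac{1}{1046624} = \frac{17615}{32707}$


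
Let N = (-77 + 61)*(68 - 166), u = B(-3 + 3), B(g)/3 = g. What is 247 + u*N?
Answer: 247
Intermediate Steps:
B(g) = 3*g
u = 0 (u = 3*(-3 + 3) = 3*0 = 0)
N = 1568 (N = -16*(-98) = 1568)
247 + u*N = 247 + 0*1568 = 247 + 0 = 247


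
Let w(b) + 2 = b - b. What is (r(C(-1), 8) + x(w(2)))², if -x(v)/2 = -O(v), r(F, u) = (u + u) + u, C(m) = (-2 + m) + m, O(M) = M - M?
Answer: 576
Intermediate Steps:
w(b) = -2 (w(b) = -2 + (b - b) = -2 + 0 = -2)
O(M) = 0
C(m) = -2 + 2*m
r(F, u) = 3*u (r(F, u) = 2*u + u = 3*u)
x(v) = 0 (x(v) = -(-2)*0 = -2*0 = 0)
(r(C(-1), 8) + x(w(2)))² = (3*8 + 0)² = (24 + 0)² = 24² = 576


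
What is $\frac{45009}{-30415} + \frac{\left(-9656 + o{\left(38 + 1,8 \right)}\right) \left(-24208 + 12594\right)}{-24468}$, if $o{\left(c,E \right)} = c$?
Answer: $- \frac{1699104266491}{372097110} \approx -4566.3$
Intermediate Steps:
$\frac{45009}{-30415} + \frac{\left(-9656 + o{\left(38 + 1,8 \right)}\right) \left(-24208 + 12594\right)}{-24468} = \frac{45009}{-30415} + \frac{\left(-9656 + \left(38 + 1\right)\right) \left(-24208 + 12594\right)}{-24468} = 45009 \left(- \frac{1}{30415}\right) + \left(-9656 + 39\right) \left(-11614\right) \left(- \frac{1}{24468}\right) = - \frac{45009}{30415} + \left(-9617\right) \left(-11614\right) \left(- \frac{1}{24468}\right) = - \frac{45009}{30415} + 111691838 \left(- \frac{1}{24468}\right) = - \frac{45009}{30415} - \frac{55845919}{12234} = - \frac{1699104266491}{372097110}$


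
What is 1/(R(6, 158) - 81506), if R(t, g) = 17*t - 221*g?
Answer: -1/116322 ≈ -8.5968e-6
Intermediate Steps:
R(t, g) = -221*g + 17*t
1/(R(6, 158) - 81506) = 1/((-221*158 + 17*6) - 81506) = 1/((-34918 + 102) - 81506) = 1/(-34816 - 81506) = 1/(-116322) = -1/116322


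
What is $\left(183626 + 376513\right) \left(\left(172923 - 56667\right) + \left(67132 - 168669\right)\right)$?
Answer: $8244685941$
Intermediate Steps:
$\left(183626 + 376513\right) \left(\left(172923 - 56667\right) + \left(67132 - 168669\right)\right) = 560139 \left(\left(172923 - 56667\right) - 101537\right) = 560139 \left(116256 - 101537\right) = 560139 \cdot 14719 = 8244685941$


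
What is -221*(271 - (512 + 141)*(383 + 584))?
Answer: 139490780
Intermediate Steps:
-221*(271 - (512 + 141)*(383 + 584)) = -221*(271 - 653*967) = -221*(271 - 1*631451) = -221*(271 - 631451) = -221*(-631180) = 139490780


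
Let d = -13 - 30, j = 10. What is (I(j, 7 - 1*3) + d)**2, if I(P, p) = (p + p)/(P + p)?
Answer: 88209/49 ≈ 1800.2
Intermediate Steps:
I(P, p) = 2*p/(P + p) (I(P, p) = (2*p)/(P + p) = 2*p/(P + p))
d = -43
(I(j, 7 - 1*3) + d)**2 = (2*(7 - 1*3)/(10 + (7 - 1*3)) - 43)**2 = (2*(7 - 3)/(10 + (7 - 3)) - 43)**2 = (2*4/(10 + 4) - 43)**2 = (2*4/14 - 43)**2 = (2*4*(1/14) - 43)**2 = (4/7 - 43)**2 = (-297/7)**2 = 88209/49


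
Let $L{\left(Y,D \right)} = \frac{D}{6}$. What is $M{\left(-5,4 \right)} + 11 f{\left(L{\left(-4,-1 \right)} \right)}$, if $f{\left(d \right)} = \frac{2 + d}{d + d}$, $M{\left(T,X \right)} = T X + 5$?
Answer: $- \frac{151}{2} \approx -75.5$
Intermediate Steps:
$M{\left(T,X \right)} = 5 + T X$
$L{\left(Y,D \right)} = \frac{D}{6}$ ($L{\left(Y,D \right)} = D \frac{1}{6} = \frac{D}{6}$)
$f{\left(d \right)} = \frac{2 + d}{2 d}$
$M{\left(-5,4 \right)} + 11 f{\left(L{\left(-4,-1 \right)} \right)} = \left(5 - 20\right) + 11 \frac{2 + \frac{1}{6} \left(-1\right)}{2 \cdot \frac{1}{6} \left(-1\right)} = \left(5 - 20\right) + 11 \frac{2 - \frac{1}{6}}{2 \left(- \frac{1}{6}\right)} = -15 + 11 \cdot \frac{1}{2} \left(-6\right) \frac{11}{6} = -15 + 11 \left(- \frac{11}{2}\right) = -15 - \frac{121}{2} = - \frac{151}{2}$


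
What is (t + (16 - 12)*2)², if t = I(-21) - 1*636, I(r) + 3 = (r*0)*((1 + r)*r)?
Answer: 398161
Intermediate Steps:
I(r) = -3 (I(r) = -3 + (r*0)*((1 + r)*r) = -3 + 0*(r*(1 + r)) = -3 + 0 = -3)
t = -639 (t = -3 - 1*636 = -3 - 636 = -639)
(t + (16 - 12)*2)² = (-639 + (16 - 12)*2)² = (-639 + 4*2)² = (-639 + 8)² = (-631)² = 398161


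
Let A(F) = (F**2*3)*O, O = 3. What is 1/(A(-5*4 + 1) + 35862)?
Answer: 1/39111 ≈ 2.5568e-5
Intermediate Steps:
A(F) = 9*F**2 (A(F) = (F**2*3)*3 = (3*F**2)*3 = 9*F**2)
1/(A(-5*4 + 1) + 35862) = 1/(9*(-5*4 + 1)**2 + 35862) = 1/(9*(-20 + 1)**2 + 35862) = 1/(9*(-19)**2 + 35862) = 1/(9*361 + 35862) = 1/(3249 + 35862) = 1/39111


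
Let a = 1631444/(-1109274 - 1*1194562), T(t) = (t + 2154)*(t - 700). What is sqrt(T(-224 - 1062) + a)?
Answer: I*sqrt(571850211068266187)/575959 ≈ 1313.0*I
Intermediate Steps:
T(t) = (-700 + t)*(2154 + t) (T(t) = (2154 + t)*(-700 + t) = (-700 + t)*(2154 + t))
a = -407861/575959 (a = 1631444/(-1109274 - 1194562) = 1631444/(-2303836) = 1631444*(-1/2303836) = -407861/575959 ≈ -0.70814)
sqrt(T(-224 - 1062) + a) = sqrt((-1507800 + (-224 - 1062)**2 + 1454*(-224 - 1062)) - 407861/575959) = sqrt((-1507800 + (-1286)**2 + 1454*(-1286)) - 407861/575959) = sqrt((-1507800 + 1653796 - 1869844) - 407861/575959) = sqrt(-1723848 - 407861/575959) = sqrt(-992866178093/575959) = I*sqrt(571850211068266187)/575959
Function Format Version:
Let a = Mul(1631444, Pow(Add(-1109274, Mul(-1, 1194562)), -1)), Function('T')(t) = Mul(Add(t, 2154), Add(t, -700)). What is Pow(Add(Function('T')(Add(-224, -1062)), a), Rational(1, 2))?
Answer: Mul(Rational(1, 575959), I, Pow(571850211068266187, Rational(1, 2))) ≈ Mul(1313.0, I)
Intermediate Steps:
Function('T')(t) = Mul(Add(-700, t), Add(2154, t)) (Function('T')(t) = Mul(Add(2154, t), Add(-700, t)) = Mul(Add(-700, t), Add(2154, t)))
a = Rational(-407861, 575959) (a = Mul(1631444, Pow(Add(-1109274, -1194562), -1)) = Mul(1631444, Pow(-2303836, -1)) = Mul(1631444, Rational(-1, 2303836)) = Rational(-407861, 575959) ≈ -0.70814)
Pow(Add(Function('T')(Add(-224, -1062)), a), Rational(1, 2)) = Pow(Add(Add(-1507800, Pow(Add(-224, -1062), 2), Mul(1454, Add(-224, -1062))), Rational(-407861, 575959)), Rational(1, 2)) = Pow(Add(Add(-1507800, Pow(-1286, 2), Mul(1454, -1286)), Rational(-407861, 575959)), Rational(1, 2)) = Pow(Add(Add(-1507800, 1653796, -1869844), Rational(-407861, 575959)), Rational(1, 2)) = Pow(Add(-1723848, Rational(-407861, 575959)), Rational(1, 2)) = Pow(Rational(-992866178093, 575959), Rational(1, 2)) = Mul(Rational(1, 575959), I, Pow(571850211068266187, Rational(1, 2)))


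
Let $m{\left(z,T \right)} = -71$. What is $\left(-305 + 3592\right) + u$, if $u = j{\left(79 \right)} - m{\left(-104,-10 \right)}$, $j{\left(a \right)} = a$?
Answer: $3437$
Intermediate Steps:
$u = 150$ ($u = 79 - -71 = 79 + 71 = 150$)
$\left(-305 + 3592\right) + u = \left(-305 + 3592\right) + 150 = 3287 + 150 = 3437$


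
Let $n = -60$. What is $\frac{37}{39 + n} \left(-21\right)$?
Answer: $37$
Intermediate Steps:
$\frac{37}{39 + n} \left(-21\right) = \frac{37}{39 - 60} \left(-21\right) = \frac{37}{-21} \left(-21\right) = 37 \left(- \frac{1}{21}\right) \left(-21\right) = \left(- \frac{37}{21}\right) \left(-21\right) = 37$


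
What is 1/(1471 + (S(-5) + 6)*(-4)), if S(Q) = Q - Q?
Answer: 1/1447 ≈ 0.00069109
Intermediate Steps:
S(Q) = 0
1/(1471 + (S(-5) + 6)*(-4)) = 1/(1471 + (0 + 6)*(-4)) = 1/(1471 + 6*(-4)) = 1/(1471 - 24) = 1/1447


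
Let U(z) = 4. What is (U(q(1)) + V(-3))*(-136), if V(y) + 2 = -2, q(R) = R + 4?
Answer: 0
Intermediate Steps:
q(R) = 4 + R
V(y) = -4 (V(y) = -2 - 2 = -4)
(U(q(1)) + V(-3))*(-136) = (4 - 4)*(-136) = 0*(-136) = 0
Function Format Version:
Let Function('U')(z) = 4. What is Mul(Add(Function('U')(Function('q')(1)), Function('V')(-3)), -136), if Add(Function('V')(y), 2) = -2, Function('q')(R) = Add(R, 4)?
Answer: 0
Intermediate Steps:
Function('q')(R) = Add(4, R)
Function('V')(y) = -4 (Function('V')(y) = Add(-2, -2) = -4)
Mul(Add(Function('U')(Function('q')(1)), Function('V')(-3)), -136) = Mul(Add(4, -4), -136) = Mul(0, -136) = 0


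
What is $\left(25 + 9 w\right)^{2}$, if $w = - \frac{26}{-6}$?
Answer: $4096$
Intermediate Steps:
$w = \frac{13}{3}$ ($w = \left(-26\right) \left(- \frac{1}{6}\right) = \frac{13}{3} \approx 4.3333$)
$\left(25 + 9 w\right)^{2} = \left(25 + 9 \cdot \frac{13}{3}\right)^{2} = \left(25 + 39\right)^{2} = 64^{2} = 4096$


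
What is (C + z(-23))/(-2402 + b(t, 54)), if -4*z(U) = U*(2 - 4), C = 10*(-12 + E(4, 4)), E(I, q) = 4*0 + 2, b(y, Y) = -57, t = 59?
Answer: 223/4918 ≈ 0.045344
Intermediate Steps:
E(I, q) = 2 (E(I, q) = 0 + 2 = 2)
C = -100 (C = 10*(-12 + 2) = 10*(-10) = -100)
z(U) = U/2 (z(U) = -U*(2 - 4)/4 = -U*(-2)/4 = -(-1)*U/2 = U/2)
(C + z(-23))/(-2402 + b(t, 54)) = (-100 + (½)*(-23))/(-2402 - 57) = (-100 - 23/2)/(-2459) = -223/2*(-1/2459) = 223/4918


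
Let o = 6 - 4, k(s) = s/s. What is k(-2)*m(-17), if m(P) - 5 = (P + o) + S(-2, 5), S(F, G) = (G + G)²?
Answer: 90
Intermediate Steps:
S(F, G) = 4*G² (S(F, G) = (2*G)² = 4*G²)
k(s) = 1
o = 2
m(P) = 107 + P (m(P) = 5 + ((P + 2) + 4*5²) = 5 + ((2 + P) + 4*25) = 5 + ((2 + P) + 100) = 5 + (102 + P) = 107 + P)
k(-2)*m(-17) = 1*(107 - 17) = 1*90 = 90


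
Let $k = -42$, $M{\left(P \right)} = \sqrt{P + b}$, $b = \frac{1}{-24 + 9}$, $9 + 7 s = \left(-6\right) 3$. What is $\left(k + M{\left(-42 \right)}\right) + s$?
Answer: $- \frac{321}{7} + \frac{i \sqrt{9465}}{15} \approx -45.857 + 6.4859 i$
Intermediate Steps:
$s = - \frac{27}{7}$ ($s = - \frac{9}{7} + \frac{\left(-6\right) 3}{7} = - \frac{9}{7} + \frac{1}{7} \left(-18\right) = - \frac{9}{7} - \frac{18}{7} = - \frac{27}{7} \approx -3.8571$)
$b = - \frac{1}{15}$ ($b = \frac{1}{-15} = - \frac{1}{15} \approx -0.066667$)
$M{\left(P \right)} = \sqrt{- \frac{1}{15} + P}$ ($M{\left(P \right)} = \sqrt{P - \frac{1}{15}} = \sqrt{- \frac{1}{15} + P}$)
$\left(k + M{\left(-42 \right)}\right) + s = \left(-42 + \frac{\sqrt{-15 + 225 \left(-42\right)}}{15}\right) - \frac{27}{7} = \left(-42 + \frac{\sqrt{-15 - 9450}}{15}\right) - \frac{27}{7} = \left(-42 + \frac{\sqrt{-9465}}{15}\right) - \frac{27}{7} = \left(-42 + \frac{i \sqrt{9465}}{15}\right) - \frac{27}{7} = - \frac{321}{7} + \frac{i \sqrt{9465}}{15}$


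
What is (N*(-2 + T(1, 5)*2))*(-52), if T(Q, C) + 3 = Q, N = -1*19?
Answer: -5928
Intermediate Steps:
N = -19
T(Q, C) = -3 + Q
(N*(-2 + T(1, 5)*2))*(-52) = -19*(-2 + (-3 + 1)*2)*(-52) = -19*(-2 - 2*2)*(-52) = -19*(-2 - 4)*(-52) = -19*(-6)*(-52) = 114*(-52) = -5928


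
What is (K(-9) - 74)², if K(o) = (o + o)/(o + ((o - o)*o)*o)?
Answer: 5184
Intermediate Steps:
K(o) = 2 (K(o) = (2*o)/(o + (0*o)*o) = (2*o)/(o + 0*o) = (2*o)/(o + 0) = (2*o)/o = 2)
(K(-9) - 74)² = (2 - 74)² = (-72)² = 5184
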